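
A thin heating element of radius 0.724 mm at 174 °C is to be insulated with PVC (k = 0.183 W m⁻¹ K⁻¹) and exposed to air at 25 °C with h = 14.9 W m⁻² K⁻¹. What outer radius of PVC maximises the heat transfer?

For a cylinder, r_cr = k_ins/h = 0.183/14.9 = 0.0123 m = 1.23 cm

r_cr = 1.23 cm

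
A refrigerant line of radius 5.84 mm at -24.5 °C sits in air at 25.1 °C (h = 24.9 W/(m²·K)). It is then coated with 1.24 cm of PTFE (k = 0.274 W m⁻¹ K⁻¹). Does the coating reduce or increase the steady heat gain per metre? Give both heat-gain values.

Critical radius for a cylinder: r_cr = k/h = 0.0110 m = 1.10 cm.
Outer radius after coating: r₂ = 0.00584 + 0.0124 = 0.01824 m.
r₁ < r_cr < r₂: heat gain rises to a maximum at r_cr then falls. Whether the coating helps depends on whether Q(r₂) has dropped back below Q(r₁).
Bare: R = 1/(2πr₁h) = 1.094 m·K/W; Q = 49.6/1.094 = 45.3 W/m.
Coated: R = R_cond + R_conv = 1.012 m·K/W; Q = 49.6/1.012 = 49.0 W/m.

increases: 45.3 → 49.0 W/m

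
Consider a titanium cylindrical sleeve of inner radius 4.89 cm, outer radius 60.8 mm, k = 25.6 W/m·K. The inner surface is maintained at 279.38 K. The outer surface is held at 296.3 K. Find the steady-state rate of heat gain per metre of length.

Q' = 2πk·ΔT/ln(r₂/r₁) = 2π × 25.6 × 16.92 / ln(0.0608/0.0489) = 12500 W/m

Q' = 12.5 kW/m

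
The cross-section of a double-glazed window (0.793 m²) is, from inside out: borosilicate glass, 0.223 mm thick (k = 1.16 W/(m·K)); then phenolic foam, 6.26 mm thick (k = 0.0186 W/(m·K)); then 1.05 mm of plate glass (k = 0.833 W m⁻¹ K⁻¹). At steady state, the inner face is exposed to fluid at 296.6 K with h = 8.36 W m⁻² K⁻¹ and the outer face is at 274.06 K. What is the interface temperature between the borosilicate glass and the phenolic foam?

Resistance network (inner→outer):
  R_conv,in = 1/(hA) = 1/(8.36·0.793) = 0.1508 K/W
  R_borosilicate glass = L/(kA) = 2.23×10^-4/(1.16·0.793) = 2.424×10^-4 K/W
  R_phenolic foam = L/(kA) = 0.00626/(0.0186·0.793) = 0.4244 K/W
  R_plate glass = L/(kA) = 0.00105/(0.833·0.793) = 0.001590 K/W
ΣR = 0.1508 + 2.424×10^-4 + 0.4244 + 0.001590 = 0.5770 K/W
Q = ΔT/ΣR = (296.6 K − 274.06 K)/0.5770 = 39.06 W
From the inner boundary to the borosilicate glass/phenolic foam interface, ΣR_partial = 0.1510 K/W.
T_interface = T_in − Q·ΣR_partial = 296.6 K − (39.06)(0.1510) = 290.7 K

T = 290.7 K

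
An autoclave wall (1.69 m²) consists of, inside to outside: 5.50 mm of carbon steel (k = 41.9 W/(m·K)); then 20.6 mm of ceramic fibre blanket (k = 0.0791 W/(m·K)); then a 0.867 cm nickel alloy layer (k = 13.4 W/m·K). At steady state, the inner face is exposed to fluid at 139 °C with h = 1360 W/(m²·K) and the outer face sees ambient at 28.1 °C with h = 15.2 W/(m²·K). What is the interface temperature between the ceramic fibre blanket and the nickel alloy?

T = 50.6 °C

Treat each layer as a resistance in series:
  R_conv,in = 1/(hA) = 1/(1360·1.69) = 4.351×10^-4 K/W
  R_carbon steel = L/(kA) = 0.00550/(41.9·1.69) = 7.767×10^-5 K/W
  R_ceramic fibre blanket = L/(kA) = 0.0206/(0.0791·1.69) = 0.1541 K/W
  R_nickel alloy = L/(kA) = 0.00867/(13.4·1.69) = 3.828×10^-4 K/W
  R_conv,out = 1/(hA) = 1/(15.2·1.69) = 0.03893 K/W
ΣR = 4.351×10^-4 + 7.767×10^-5 + 0.1541 + 3.828×10^-4 + 0.03893 = 0.1939 K/W
Q = ΔT/ΣR = (139 °C − 28.1 °C)/0.1939 = 571.9 W
From the inner boundary to the ceramic fibre blanket/nickel alloy interface, ΣR_partial = 0.1546 K/W.
T_interface = T_in − Q·ΣR_partial = 139 °C − (571.9)(0.1546) = 50.6 °C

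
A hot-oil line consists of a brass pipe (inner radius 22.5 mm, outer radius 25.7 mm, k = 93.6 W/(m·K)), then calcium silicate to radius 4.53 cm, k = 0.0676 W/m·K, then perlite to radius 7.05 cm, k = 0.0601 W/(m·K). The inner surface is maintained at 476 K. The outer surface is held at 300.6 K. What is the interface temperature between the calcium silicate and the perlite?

Series thermal resistances, inner to outer:
  R'_brass = ln(0.0257/0.0225)/(2πk) = 0.1330/(2π·93.6) = 2.261×10^-4 m·K/W
  R'_calcium silicate = ln(0.0453/0.0257)/(2πk) = 0.5668/(2π·0.0676) = 1.334 m·K/W
  R'_perlite = ln(0.0705/0.0453)/(2πk) = 0.4423/(2π·0.0601) = 1.171 m·K/W
ΣR = 2.261×10^-4 + 1.334 + 1.171 = 2.505 m·K/W
Q' = ΔT/ΣR = (476 K − 300.6 K)/2.505 = 70.02 W/m
From the inner boundary to the calcium silicate/perlite interface, ΣR_partial = 1.334 m·K/W.
T_interface = T_in − Q'·ΣR_partial = 476 K − (70.02)(1.334) = 383 K

T = 383 K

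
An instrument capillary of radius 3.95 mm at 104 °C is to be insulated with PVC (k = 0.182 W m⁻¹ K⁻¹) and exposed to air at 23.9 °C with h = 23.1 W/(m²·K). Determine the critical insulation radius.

For a cylinder, r_cr = k_ins/h = 0.182/23.1 = 0.00788 m = 0.788 cm

r_cr = 0.788 cm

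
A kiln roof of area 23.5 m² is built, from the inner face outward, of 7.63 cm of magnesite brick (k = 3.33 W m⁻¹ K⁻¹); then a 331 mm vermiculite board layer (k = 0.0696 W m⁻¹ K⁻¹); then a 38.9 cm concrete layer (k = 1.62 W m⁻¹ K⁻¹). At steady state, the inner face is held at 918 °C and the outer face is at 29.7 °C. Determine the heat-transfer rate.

Series thermal resistances, inner to outer:
  R_magnesite brick = L/(kA) = 0.0763/(3.33·23.5) = 9.750×10^-4 K/W
  R_vermiculite board = L/(kA) = 0.331/(0.0696·23.5) = 0.2024 K/W
  R_concrete = L/(kA) = 0.389/(1.62·23.5) = 0.01022 K/W
ΣR = 9.750×10^-4 + 0.2024 + 0.01022 = 0.2136 K/W
Q = ΔT/ΣR = (918 °C − 29.7 °C)/0.2136 = 4160 W

Q = 4160 W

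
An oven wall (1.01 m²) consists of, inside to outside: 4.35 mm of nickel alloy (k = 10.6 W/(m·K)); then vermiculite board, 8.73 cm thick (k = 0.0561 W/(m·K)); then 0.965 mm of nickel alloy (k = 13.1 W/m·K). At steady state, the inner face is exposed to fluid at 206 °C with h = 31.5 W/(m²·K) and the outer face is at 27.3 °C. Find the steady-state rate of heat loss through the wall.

Q = 114 W

Series thermal resistances, inner to outer:
  R_conv,in = 1/(hA) = 1/(31.5·1.01) = 0.03143 K/W
  R_nickel alloy = L/(kA) = 0.00435/(10.6·1.01) = 4.063×10^-4 K/W
  R_vermiculite board = L/(kA) = 0.0873/(0.0561·1.01) = 1.541 K/W
  R_nickel alloy = L/(kA) = 9.65×10^-4/(13.1·1.01) = 7.293×10^-5 K/W
ΣR = 0.03143 + 4.063×10^-4 + 1.541 + 7.293×10^-5 = 1.573 K/W
Q = ΔT/ΣR = (206 °C − 27.3 °C)/1.573 = 114 W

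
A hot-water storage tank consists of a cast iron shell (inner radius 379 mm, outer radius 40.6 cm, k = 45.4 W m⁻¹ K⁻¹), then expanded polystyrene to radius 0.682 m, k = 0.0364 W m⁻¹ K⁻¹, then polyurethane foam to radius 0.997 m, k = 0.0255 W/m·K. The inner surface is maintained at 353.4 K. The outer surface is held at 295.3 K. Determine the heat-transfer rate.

Resistance network (inner→outer):
  R_cast iron = (1/0.379 − 1/0.406)/(4πk) = 0.1755/(4π·45.4) = 3.076×10^-4 K/W
  R_expanded polystyrene = (1/0.406 − 1/0.682)/(4πk) = 0.9968/(4π·0.0364) = 2.179 K/W
  R_polyurethane foam = (1/0.682 − 1/0.997)/(4πk) = 0.4633/(4π·0.0255) = 1.446 K/W
ΣR = 3.076×10^-4 + 2.179 + 1.446 = 3.625 K/W
Q = ΔT/ΣR = (353.4 K − 295.3 K)/3.625 = 16.0 W

Q = 16.0 W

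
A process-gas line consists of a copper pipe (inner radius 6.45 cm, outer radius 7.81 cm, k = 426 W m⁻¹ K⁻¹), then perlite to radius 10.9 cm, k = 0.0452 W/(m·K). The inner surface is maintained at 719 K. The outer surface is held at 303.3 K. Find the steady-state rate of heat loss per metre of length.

Q' = 354 W/m

Series thermal resistances, inner to outer:
  R'_copper = ln(0.0781/0.0645)/(2πk) = 0.1913/(2π·426) = 7.148×10^-5 m·K/W
  R'_perlite = ln(0.109/0.0781)/(2πk) = 0.3334/(2π·0.0452) = 1.174 m·K/W
ΣR = 7.148×10^-5 + 1.174 = 1.174 m·K/W
Q' = ΔT/ΣR = (719 K − 303.3 K)/1.174 = 354 W/m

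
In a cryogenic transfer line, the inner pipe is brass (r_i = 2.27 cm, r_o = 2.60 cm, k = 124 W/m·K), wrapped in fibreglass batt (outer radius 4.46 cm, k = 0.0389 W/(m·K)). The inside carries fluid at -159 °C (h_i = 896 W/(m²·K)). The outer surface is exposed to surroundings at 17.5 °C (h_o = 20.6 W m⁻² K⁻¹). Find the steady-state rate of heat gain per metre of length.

Q' = 73.9 W/m

Series thermal resistances, inner to outer:
  R'_conv,in = 1/(2πr h) = 1/(2π·0.0227·896) = 0.007825 m·K/W
  R'_brass = ln(0.0260/0.0227)/(2πk) = 0.1357/(2π·124) = 1.742×10^-4 m·K/W
  R'_fibreglass batt = ln(0.0446/0.0260)/(2πk) = 0.5396/(2π·0.0389) = 2.208 m·K/W
  R'_conv,out = 1/(2πr h) = 1/(2π·0.0446·20.6) = 0.1732 m·K/W
ΣR = 0.007825 + 1.742×10^-4 + 2.208 + 0.1732 = 2.389 m·K/W
Q' = ΔT/ΣR = (-159 °C − 17.5 °C)/2.389 = -73.9 W/m
(Negative Q' ⇒ heat flows inward; heat gain = 73.9 W/m.)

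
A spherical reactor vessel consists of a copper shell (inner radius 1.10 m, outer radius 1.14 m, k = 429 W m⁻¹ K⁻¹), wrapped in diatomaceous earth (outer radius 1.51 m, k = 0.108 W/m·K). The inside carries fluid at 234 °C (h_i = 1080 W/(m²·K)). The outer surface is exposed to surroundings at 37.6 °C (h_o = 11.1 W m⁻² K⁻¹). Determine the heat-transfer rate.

Resistance network (inner→outer):
  R_conv,in = 1/(4πr²h) = 1/(4π·1.10²·1080) = 6.089×10^-5 K/W
  R_copper = (1/1.10 − 1/1.14)/(4πk) = 0.03190/(4π·429) = 5.917×10^-6 K/W
  R_diatomaceous earth = (1/1.14 − 1/1.51)/(4πk) = 0.2149/(4π·0.108) = 0.1584 K/W
  R_conv,out = 1/(4πr²h) = 1/(4π·1.51²·11.1) = 0.003144 K/W
ΣR = 6.089×10^-5 + 5.917×10^-6 + 0.1584 + 0.003144 = 0.1616 K/W
Q = ΔT/ΣR = (234 °C − 37.6 °C)/0.1616 = 1220 W

Q = 1220 W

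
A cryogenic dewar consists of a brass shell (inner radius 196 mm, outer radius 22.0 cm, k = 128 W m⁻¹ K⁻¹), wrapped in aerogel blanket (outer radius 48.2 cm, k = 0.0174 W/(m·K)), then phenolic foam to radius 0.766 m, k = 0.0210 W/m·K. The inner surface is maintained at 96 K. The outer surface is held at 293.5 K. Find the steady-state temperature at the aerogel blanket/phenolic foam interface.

Series thermal resistances, inner to outer:
  R_brass = (1/0.196 − 1/0.220)/(4πk) = 0.5566/(4π·128) = 3.460×10^-4 K/W
  R_aerogel blanket = (1/0.220 − 1/0.482)/(4πk) = 2.471/(4π·0.0174) = 11.30 K/W
  R_phenolic foam = (1/0.482 − 1/0.766)/(4πk) = 0.7692/(4π·0.0210) = 2.915 K/W
ΣR = 3.460×10^-4 + 11.30 + 2.915 = 14.22 K/W
Q = ΔT/ΣR = (96 K − 293.5 K)/14.22 = -13.89 W
From the inner boundary to the aerogel blanket/phenolic foam interface, ΣR_partial = 11.30 K/W.
T_interface = T_in − Q·ΣR_partial = 96 K − (-13.89)(11.30) = 253.0 K

T = 253.0 K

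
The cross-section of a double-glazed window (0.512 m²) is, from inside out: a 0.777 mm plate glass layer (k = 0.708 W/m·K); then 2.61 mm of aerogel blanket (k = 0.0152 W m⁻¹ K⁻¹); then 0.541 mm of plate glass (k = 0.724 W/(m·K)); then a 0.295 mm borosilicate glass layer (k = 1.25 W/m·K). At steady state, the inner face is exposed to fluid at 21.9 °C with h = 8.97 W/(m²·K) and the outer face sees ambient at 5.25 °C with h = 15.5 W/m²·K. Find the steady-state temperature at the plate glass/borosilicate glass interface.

T = 8.33 °C

Resistance network (inner→outer):
  R_conv,in = 1/(hA) = 1/(8.97·0.512) = 0.2177 K/W
  R_plate glass = L/(kA) = 7.77×10^-4/(0.708·0.512) = 0.002143 K/W
  R_aerogel blanket = L/(kA) = 0.00261/(0.0152·0.512) = 0.3354 K/W
  R_plate glass = L/(kA) = 5.41×10^-4/(0.724·0.512) = 0.001459 K/W
  R_borosilicate glass = L/(kA) = 2.95×10^-4/(1.25·0.512) = 4.609×10^-4 K/W
  R_conv,out = 1/(hA) = 1/(15.5·0.512) = 0.1260 K/W
ΣR = 0.2177 + 0.002143 + 0.3354 + 0.001459 + 4.609×10^-4 + 0.1260 = 0.6832 K/W
Q = ΔT/ΣR = (21.9 °C − 5.25 °C)/0.6832 = 24.37 W
From the inner boundary to the plate glass/borosilicate glass interface, ΣR_partial = 0.5567 K/W.
T_interface = T_in − Q·ΣR_partial = 21.9 °C − (24.37)(0.5567) = 8.33 °C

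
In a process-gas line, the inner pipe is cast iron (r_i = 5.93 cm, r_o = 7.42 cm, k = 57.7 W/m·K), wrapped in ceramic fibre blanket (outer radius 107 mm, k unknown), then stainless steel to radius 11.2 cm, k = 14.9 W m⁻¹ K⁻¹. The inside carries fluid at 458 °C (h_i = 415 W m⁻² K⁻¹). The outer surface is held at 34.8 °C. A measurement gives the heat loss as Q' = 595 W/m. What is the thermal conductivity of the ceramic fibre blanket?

ΣR = ΔT/Q' = |458 − 34.8|/595 = 0.7113 m·K/W
Known resistances:
  R'_conv,in = 1/(2πr h) = 1/(2π·0.0593·415) = 0.006467 m·K/W
  R'_cast iron = ln(0.0742/0.0593)/(2πk) = 0.2242/(2π·57.7) = 6.183×10^-4 m·K/W
  R'_stainless steel = ln(0.112/0.107)/(2πk) = 0.04567/(2π·14.9) = 4.878×10^-4 m·K/W
R_ceramic fibre blanket = ΣR − ΣR_known = 0.7113 − 0.007573 = 0.7037 m·K/W
ln(r₂/r₁)/(2πk) = 0.7037 ⇒ k = 0.3661/(2π·0.7037) = 0.0828 W/m·K

k = 0.0828 W/m·K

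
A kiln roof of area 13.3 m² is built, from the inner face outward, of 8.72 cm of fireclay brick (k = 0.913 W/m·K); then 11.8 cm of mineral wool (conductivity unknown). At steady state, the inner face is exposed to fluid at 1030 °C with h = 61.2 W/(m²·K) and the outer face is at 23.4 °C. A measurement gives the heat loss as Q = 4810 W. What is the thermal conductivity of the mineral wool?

ΣR = ΔT/Q = |1030 − 23.4|/4810 = 0.2093 K/W
Known resistances:
  R_conv,in = 1/(hA) = 1/(61.2·13.3) = 0.001229 K/W
  R_fireclay brick = L/(kA) = 0.0872/(0.913·13.3) = 0.007181 K/W
R_mineral wool = ΣR − ΣR_known = 0.2093 − 0.008410 = 0.2009 K/W
L/(kA) = 0.2009 ⇒ k = 0.118/(0.2009·13.3) = 0.0442 W/m·K

k = 0.0442 W/m·K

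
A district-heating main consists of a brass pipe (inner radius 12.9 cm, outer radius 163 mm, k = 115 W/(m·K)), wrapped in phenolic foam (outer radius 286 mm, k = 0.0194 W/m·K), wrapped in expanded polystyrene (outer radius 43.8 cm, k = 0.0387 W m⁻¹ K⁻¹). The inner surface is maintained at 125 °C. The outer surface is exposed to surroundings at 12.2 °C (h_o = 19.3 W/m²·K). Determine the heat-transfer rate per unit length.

Treat each layer as a resistance in series:
  R'_brass = ln(0.163/0.129)/(2πk) = 0.2339/(2π·115) = 3.238×10^-4 m·K/W
  R'_phenolic foam = ln(0.286/0.163)/(2πk) = 0.5622/(2π·0.0194) = 4.613 m·K/W
  R'_expanded polystyrene = ln(0.438/0.286)/(2πk) = 0.4262/(2π·0.0387) = 1.753 m·K/W
  R'_conv,out = 1/(2πr h) = 1/(2π·0.438·19.3) = 0.01883 m·K/W
ΣR = 3.238×10^-4 + 4.613 + 1.753 + 0.01883 = 6.385 m·K/W
Q' = ΔT/ΣR = (125 °C − 12.2 °C)/6.385 = 17.7 W/m

Q' = 17.7 W/m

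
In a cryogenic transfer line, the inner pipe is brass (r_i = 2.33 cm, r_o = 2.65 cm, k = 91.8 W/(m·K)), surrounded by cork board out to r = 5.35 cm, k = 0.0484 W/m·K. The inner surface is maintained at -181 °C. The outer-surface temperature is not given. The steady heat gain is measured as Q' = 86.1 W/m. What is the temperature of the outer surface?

T_out = 17.9 °C

Sum the resistances:
  R'_brass = ln(0.0265/0.0233)/(2πk) = 0.1287/(2π·91.8) = 2.231×10^-4 m·K/W
  R'_cork board = ln(0.0535/0.0265)/(2πk) = 0.7025/(2π·0.0484) = 2.310 m·K/W
ΣR = 2.310 m·K/W
ΔT = Q'·ΣR = 86.1 × 2.310 = 198.9 K
Heat flows inward, so T_out = T_in + ΔT = -181 + 198.9 = 17.9 °C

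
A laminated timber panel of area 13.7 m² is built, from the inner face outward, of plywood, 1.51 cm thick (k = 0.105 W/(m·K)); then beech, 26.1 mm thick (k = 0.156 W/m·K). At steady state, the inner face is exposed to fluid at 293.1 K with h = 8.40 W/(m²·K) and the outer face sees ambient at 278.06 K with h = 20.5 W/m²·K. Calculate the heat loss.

Treat each layer as a resistance in series:
  R_conv,in = 1/(hA) = 1/(8.40·13.7) = 0.008690 K/W
  R_plywood = L/(kA) = 0.0151/(0.105·13.7) = 0.01050 K/W
  R_beech = L/(kA) = 0.0261/(0.156·13.7) = 0.01221 K/W
  R_conv,out = 1/(hA) = 1/(20.5·13.7) = 0.003561 K/W
ΣR = 0.008690 + 0.01050 + 0.01221 + 0.003561 = 0.03496 K/W
Q = ΔT/ΣR = (293.1 K − 278.06 K)/0.03496 = 430 W

Q = 430 W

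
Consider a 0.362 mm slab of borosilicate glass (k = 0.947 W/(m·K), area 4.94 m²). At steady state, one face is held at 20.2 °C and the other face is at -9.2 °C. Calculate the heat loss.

Q = kA·ΔT/L = 0.947 × 4.94 × |20.2 °C − -9.2 °C| / 3.62×10^-4 = 3.80×10^5 W

Q = 3.80×10^5 W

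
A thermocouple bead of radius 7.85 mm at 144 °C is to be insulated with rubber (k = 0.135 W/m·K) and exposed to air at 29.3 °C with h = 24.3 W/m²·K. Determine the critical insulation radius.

r_cr = 1.11 cm

For a sphere, r_cr = 2k_ins/h = 2·0.135/24.3 = 0.0111 m = 1.11 cm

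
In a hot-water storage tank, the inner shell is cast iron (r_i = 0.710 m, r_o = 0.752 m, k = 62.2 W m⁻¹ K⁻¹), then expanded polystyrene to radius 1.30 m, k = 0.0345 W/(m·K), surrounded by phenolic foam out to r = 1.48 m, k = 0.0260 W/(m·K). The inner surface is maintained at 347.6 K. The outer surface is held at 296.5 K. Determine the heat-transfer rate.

Q = 32.4 W

Treat each layer as a resistance in series:
  R_cast iron = (1/0.710 − 1/0.752)/(4πk) = 0.07866/(4π·62.2) = 1.006×10^-4 K/W
  R_expanded polystyrene = (1/0.752 − 1/1.30)/(4πk) = 0.5606/(4π·0.0345) = 1.293 K/W
  R_phenolic foam = (1/1.30 − 1/1.48)/(4πk) = 0.09356/(4π·0.0260) = 0.2863 K/W
ΣR = 1.006×10^-4 + 1.293 + 0.2863 = 1.579 K/W
Q = ΔT/ΣR = (347.6 K − 296.5 K)/1.579 = 32.4 W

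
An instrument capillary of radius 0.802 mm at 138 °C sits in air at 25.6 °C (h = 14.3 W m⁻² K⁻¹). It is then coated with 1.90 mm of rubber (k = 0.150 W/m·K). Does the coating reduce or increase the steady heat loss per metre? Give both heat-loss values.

increases: 8.10 → 20.8 W/m

Critical radius for a cylinder: r_cr = k/h = 0.0105 m = 1.05 cm.
Outer radius after coating: r₂ = 8.02×10^-4 + 0.00190 = 0.002702 m.
Since r₁ < r_cr and r₂ ≤ r_cr, the coating moves toward the maximum at r_cr — heat loss rises.
Bare: R = 1/(2πr₁h) = 13.88 m·K/W; Q = 112.4/13.88 = 8.10 W/m.
Coated: R = R_cond + R_conv = 5.408 m·K/W; Q = 112.4/5.408 = 20.8 W/m.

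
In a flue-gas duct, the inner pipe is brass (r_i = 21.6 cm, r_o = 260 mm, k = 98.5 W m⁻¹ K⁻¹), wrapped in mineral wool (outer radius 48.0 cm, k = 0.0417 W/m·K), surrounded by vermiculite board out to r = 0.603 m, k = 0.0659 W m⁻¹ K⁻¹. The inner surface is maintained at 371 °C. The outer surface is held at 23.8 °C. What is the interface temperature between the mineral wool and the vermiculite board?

T = 90.0 °C

Resistance network (inner→outer):
  R'_brass = ln(0.260/0.216)/(2πk) = 0.1854/(2π·98.5) = 2.996×10^-4 m·K/W
  R'_mineral wool = ln(0.480/0.260)/(2πk) = 0.6131/(2π·0.0417) = 2.340 m·K/W
  R'_vermiculite board = ln(0.603/0.480)/(2πk) = 0.2281/(2π·0.0659) = 0.5510 m·K/W
ΣR = 2.996×10^-4 + 2.340 + 0.5510 = 2.891 m·K/W
Q' = ΔT/ΣR = (371 °C − 23.8 °C)/2.891 = 120.1 W/m
From the inner boundary to the mineral wool/vermiculite board interface, ΣR_partial = 2.340 m·K/W.
T_interface = T_in − Q'·ΣR_partial = 371 °C − (120.1)(2.340) = 90.0 °C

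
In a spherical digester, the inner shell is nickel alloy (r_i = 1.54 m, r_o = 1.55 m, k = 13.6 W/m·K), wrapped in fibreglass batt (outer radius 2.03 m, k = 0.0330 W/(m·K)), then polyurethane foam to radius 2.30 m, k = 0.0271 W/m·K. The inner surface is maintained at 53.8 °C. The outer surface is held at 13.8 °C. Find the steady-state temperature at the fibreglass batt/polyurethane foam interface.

T = 26.4 °C

Treat each layer as a resistance in series:
  R_nickel alloy = (1/1.54 − 1/1.55)/(4πk) = 0.004189/(4π·13.6) = 2.451×10^-5 K/W
  R_fibreglass batt = (1/1.55 − 1/2.03)/(4πk) = 0.1526/(4π·0.0330) = 0.3679 K/W
  R_polyurethane foam = (1/2.03 − 1/2.30)/(4πk) = 0.05783/(4π·0.0271) = 0.1698 K/W
ΣR = 2.451×10^-5 + 0.3679 + 0.1698 = 0.5377 K/W
Q = ΔT/ΣR = (53.8 °C − 13.8 °C)/0.5377 = 74.39 W
From the inner boundary to the fibreglass batt/polyurethane foam interface, ΣR_partial = 0.3679 K/W.
T_interface = T_in − Q·ΣR_partial = 53.8 °C − (74.39)(0.3679) = 26.4 °C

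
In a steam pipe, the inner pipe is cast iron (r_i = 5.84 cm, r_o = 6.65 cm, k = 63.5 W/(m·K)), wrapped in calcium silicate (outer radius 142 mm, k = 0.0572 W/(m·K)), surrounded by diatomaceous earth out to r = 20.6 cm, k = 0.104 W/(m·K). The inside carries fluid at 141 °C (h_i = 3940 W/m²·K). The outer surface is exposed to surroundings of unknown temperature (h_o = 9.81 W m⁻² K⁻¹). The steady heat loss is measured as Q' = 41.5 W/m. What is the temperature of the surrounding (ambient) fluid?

Series resistances:
  R'_conv,in = 1/(2πr h) = 1/(2π·0.0584·3940) = 6.917×10^-4 m·K/W
  R'_cast iron = ln(0.0665/0.0584)/(2πk) = 0.1299/(2π·63.5) = 3.255×10^-4 m·K/W
  R'_calcium silicate = ln(0.142/0.0665)/(2πk) = 0.7586/(2π·0.0572) = 2.111 m·K/W
  R'_diatomaceous earth = ln(0.206/0.142)/(2πk) = 0.3720/(2π·0.104) = 0.5694 m·K/W
  R'_conv,out = 1/(2πr h) = 1/(2π·0.206·9.81) = 0.07876 m·K/W
ΣR = 2.760 m·K/W
ΔT = Q'·ΣR = 41.5 × 2.760 = 114.5 K
Heat flows outward, so T_out = T_in − ΔT = 141 − 114.5 = 26.5 °C

T_out = 26.5 °C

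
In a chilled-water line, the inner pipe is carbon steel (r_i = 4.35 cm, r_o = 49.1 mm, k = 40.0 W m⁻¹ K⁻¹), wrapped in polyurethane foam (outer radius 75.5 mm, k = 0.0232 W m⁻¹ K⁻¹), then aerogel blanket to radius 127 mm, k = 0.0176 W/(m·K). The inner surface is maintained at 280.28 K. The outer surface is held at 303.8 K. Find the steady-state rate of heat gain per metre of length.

Resistance network (inner→outer):
  R'_carbon steel = ln(0.0491/0.0435)/(2πk) = 0.1211/(2π·40.0) = 4.818×10^-4 m·K/W
  R'_polyurethane foam = ln(0.0755/0.0491)/(2πk) = 0.4303/(2π·0.0232) = 2.952 m·K/W
  R'_aerogel blanket = ln(0.127/0.0755)/(2πk) = 0.5201/(2π·0.0176) = 4.703 m·K/W
ΣR = 4.818×10^-4 + 2.952 + 4.703 = 7.655 m·K/W
Q' = ΔT/ΣR = (280.28 K − 303.8 K)/7.655 = -3.07 W/m
(Negative Q' ⇒ heat flows inward; heat gain = 3.07 W/m.)

Q' = 3.07 W/m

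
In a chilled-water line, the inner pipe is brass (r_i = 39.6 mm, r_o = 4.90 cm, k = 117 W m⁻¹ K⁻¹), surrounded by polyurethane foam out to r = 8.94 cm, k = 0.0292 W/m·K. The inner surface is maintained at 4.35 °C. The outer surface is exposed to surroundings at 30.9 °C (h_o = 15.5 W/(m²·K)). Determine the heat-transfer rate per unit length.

Q' = 7.83 W/m

Treat each layer as a resistance in series:
  R'_brass = ln(0.0490/0.0396)/(2πk) = 0.2130/(2π·117) = 2.897×10^-4 m·K/W
  R'_polyurethane foam = ln(0.0894/0.0490)/(2πk) = 0.6013/(2π·0.0292) = 3.277 m·K/W
  R'_conv,out = 1/(2πr h) = 1/(2π·0.0894·15.5) = 0.1149 m·K/W
ΣR = 2.897×10^-4 + 3.277 + 0.1149 = 3.392 m·K/W
Q' = ΔT/ΣR = (4.35 °C − 30.9 °C)/3.392 = -7.83 W/m
(Negative Q' ⇒ heat flows inward; heat gain = 7.83 W/m.)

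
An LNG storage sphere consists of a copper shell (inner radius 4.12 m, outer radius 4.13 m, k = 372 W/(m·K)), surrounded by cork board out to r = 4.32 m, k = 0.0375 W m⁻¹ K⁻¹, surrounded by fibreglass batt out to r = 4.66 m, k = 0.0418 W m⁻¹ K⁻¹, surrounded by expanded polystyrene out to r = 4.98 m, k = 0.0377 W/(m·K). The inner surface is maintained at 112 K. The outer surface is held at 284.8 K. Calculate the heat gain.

Series thermal resistances, inner to outer:
  R_copper = (1/4.12 − 1/4.13)/(4πk) = 5.877×10^-4/(4π·372) = 1.257×10^-7 K/W
  R_cork board = (1/4.13 − 1/4.32)/(4πk) = 0.01065/(4π·0.0375) = 0.02260 K/W
  R_fibreglass batt = (1/4.32 − 1/4.66)/(4πk) = 0.01689/(4π·0.0418) = 0.03215 K/W
  R_expanded polystyrene = (1/4.66 − 1/4.98)/(4πk) = 0.01379/(4π·0.0377) = 0.02911 K/W
ΣR = 1.257×10^-7 + 0.02260 + 0.03215 + 0.02911 = 0.08386 K/W
Q = ΔT/ΣR = (112 K − 284.8 K)/0.08386 = -2060 W
(Negative Q ⇒ heat flows inward; heat gain = 2060 W.)

Q = 2.06 kW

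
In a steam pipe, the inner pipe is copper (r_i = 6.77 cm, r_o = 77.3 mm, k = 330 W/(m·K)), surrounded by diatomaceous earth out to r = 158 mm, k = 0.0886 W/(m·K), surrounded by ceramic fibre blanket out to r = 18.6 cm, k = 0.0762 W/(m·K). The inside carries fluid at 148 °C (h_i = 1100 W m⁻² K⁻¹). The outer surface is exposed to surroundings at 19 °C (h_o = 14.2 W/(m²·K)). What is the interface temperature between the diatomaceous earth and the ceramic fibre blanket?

T = 49.7 °C

Resistance network (inner→outer):
  R'_conv,in = 1/(2πr h) = 1/(2π·0.0677·1100) = 0.002137 m·K/W
  R'_copper = ln(0.0773/0.0677)/(2πk) = 0.1326/(2π·330) = 6.396×10^-5 m·K/W
  R'_diatomaceous earth = ln(0.158/0.0773)/(2πk) = 0.7149/(2π·0.0886) = 1.284 m·K/W
  R'_ceramic fibre blanket = ln(0.186/0.158)/(2πk) = 0.1632/(2π·0.0762) = 0.3408 m·K/W
  R'_conv,out = 1/(2πr h) = 1/(2π·0.186·14.2) = 0.06026 m·K/W
ΣR = 0.002137 + 6.396×10^-5 + 1.284 + 0.3408 + 0.06026 = 1.687 m·K/W
Q' = ΔT/ΣR = (148 °C − 19 °C)/1.687 = 76.47 W/m
From the inner boundary to the diatomaceous earth/ceramic fibre blanket interface, ΣR_partial = 1.286 m·K/W.
T_interface = T_in − Q'·ΣR_partial = 148 °C − (76.47)(1.286) = 49.7 °C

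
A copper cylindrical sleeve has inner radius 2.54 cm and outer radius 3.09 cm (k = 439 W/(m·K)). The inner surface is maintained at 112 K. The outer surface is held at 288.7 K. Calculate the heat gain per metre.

Q' = 2πk·ΔT/ln(r₂/r₁) = 2π × 439 × 176.7 / ln(0.0309/0.0254) = 2.49×10^6 W/m

Q' = 2.49×10^6 W/m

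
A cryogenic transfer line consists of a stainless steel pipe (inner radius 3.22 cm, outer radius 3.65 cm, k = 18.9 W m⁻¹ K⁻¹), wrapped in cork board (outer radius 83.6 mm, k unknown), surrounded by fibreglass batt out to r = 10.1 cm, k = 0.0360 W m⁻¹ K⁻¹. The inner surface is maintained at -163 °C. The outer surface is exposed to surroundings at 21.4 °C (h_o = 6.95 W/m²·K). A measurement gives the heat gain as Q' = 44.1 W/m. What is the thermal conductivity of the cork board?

ΣR = ΔT/Q' = |-163 − 21.4|/44.1 = 4.181 m·K/W
Known resistances:
  R'_stainless steel = ln(0.0365/0.0322)/(2πk) = 0.1253/(2π·18.9) = 0.001056 m·K/W
  R'_fibreglass batt = ln(0.101/0.0836)/(2πk) = 0.1891/(2π·0.0360) = 0.8359 m·K/W
  R'_conv,out = 1/(2πr h) = 1/(2π·0.101·6.95) = 0.2267 m·K/W
R_cork board = ΣR − ΣR_known = 4.181 − 1.064 = 3.117 m·K/W
ln(r₂/r₁)/(2πk) = 3.117 ⇒ k = 0.8287/(2π·3.117) = 0.0423 W/m·K

k = 0.0423 W/m·K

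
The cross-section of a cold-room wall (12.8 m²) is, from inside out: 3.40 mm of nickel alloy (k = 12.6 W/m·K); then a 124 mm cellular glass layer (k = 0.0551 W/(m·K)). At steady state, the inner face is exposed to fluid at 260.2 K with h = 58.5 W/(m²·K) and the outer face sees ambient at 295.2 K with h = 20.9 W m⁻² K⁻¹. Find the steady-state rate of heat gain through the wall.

Treat each layer as a resistance in series:
  R_conv,in = 1/(hA) = 1/(58.5·12.8) = 0.001335 K/W
  R_nickel alloy = L/(kA) = 0.00340/(12.6·12.8) = 2.108×10^-5 K/W
  R_cellular glass = L/(kA) = 0.124/(0.0551·12.8) = 0.1758 K/W
  R_conv,out = 1/(hA) = 1/(20.9·12.8) = 0.003738 K/W
ΣR = 0.001335 + 2.108×10^-5 + 0.1758 + 0.003738 = 0.1809 K/W
Q = ΔT/ΣR = (260.2 K − 295.2 K)/0.1809 = -193 W
(Negative Q ⇒ heat flows inward; heat gain = 193 W.)

Q = 193 W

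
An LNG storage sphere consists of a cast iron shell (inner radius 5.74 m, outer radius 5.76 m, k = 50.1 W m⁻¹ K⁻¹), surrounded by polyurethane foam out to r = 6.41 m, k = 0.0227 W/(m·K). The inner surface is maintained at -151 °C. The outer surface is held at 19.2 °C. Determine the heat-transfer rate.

Q = 2.76 kW

Treat each layer as a resistance in series:
  R_cast iron = (1/5.74 − 1/5.76)/(4πk) = 6.049×10^-4/(4π·50.1) = 9.608×10^-7 K/W
  R_polyurethane foam = (1/5.76 − 1/6.41)/(4πk) = 0.01760/(4π·0.0227) = 0.06172 K/W
ΣR = 9.608×10^-7 + 0.06172 = 0.06172 K/W
Q = ΔT/ΣR = (-151 °C − 19.2 °C)/0.06172 = -2760 W
(Negative Q ⇒ heat flows inward; heat gain = 2760 W.)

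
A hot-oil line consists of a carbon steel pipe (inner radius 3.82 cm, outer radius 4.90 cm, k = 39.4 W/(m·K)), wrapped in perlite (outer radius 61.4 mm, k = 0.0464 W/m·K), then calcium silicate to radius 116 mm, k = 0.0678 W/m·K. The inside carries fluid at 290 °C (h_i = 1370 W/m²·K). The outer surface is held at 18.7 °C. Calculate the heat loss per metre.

Q' = 119 W/m

Treat each layer as a resistance in series:
  R'_conv,in = 1/(2πr h) = 1/(2π·0.0382·1370) = 0.003041 m·K/W
  R'_carbon steel = ln(0.0490/0.0382)/(2πk) = 0.2490/(2π·39.4) = 0.001006 m·K/W
  R'_perlite = ln(0.0614/0.0490)/(2πk) = 0.2256/(2π·0.0464) = 0.7738 m·K/W
  R'_calcium silicate = ln(0.116/0.0614)/(2πk) = 0.6362/(2π·0.0678) = 1.493 m·K/W
ΣR = 0.003041 + 0.001006 + 0.7738 + 1.493 = 2.271 m·K/W
Q' = ΔT/ΣR = (290 °C − 18.7 °C)/2.271 = 119 W/m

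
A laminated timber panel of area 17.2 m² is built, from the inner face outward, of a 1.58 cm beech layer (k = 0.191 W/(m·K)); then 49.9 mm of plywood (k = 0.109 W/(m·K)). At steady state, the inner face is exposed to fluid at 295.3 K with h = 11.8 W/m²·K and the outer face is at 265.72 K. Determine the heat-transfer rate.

Resistance network (inner→outer):
  R_conv,in = 1/(hA) = 1/(11.8·17.2) = 0.004927 K/W
  R_beech = L/(kA) = 0.0158/(0.191·17.2) = 0.004809 K/W
  R_plywood = L/(kA) = 0.0499/(0.109·17.2) = 0.02662 K/W
ΣR = 0.004927 + 0.004809 + 0.02662 = 0.03636 K/W
Q = ΔT/ΣR = (295.3 K − 265.72 K)/0.03636 = 814 W

Q = 814 W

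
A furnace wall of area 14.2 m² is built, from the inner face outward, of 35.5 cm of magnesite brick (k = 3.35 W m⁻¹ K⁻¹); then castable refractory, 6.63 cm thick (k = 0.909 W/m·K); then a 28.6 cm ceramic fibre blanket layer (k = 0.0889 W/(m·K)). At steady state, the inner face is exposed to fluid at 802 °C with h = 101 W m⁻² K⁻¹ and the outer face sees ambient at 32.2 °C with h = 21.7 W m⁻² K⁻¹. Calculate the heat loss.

Q = 3170 W

Treat each layer as a resistance in series:
  R_conv,in = 1/(hA) = 1/(101·14.2) = 6.973×10^-4 K/W
  R_magnesite brick = L/(kA) = 0.355/(3.35·14.2) = 0.007463 K/W
  R_castable refractory = L/(kA) = 0.0663/(0.909·14.2) = 0.005136 K/W
  R_ceramic fibre blanket = L/(kA) = 0.286/(0.0889·14.2) = 0.2266 K/W
  R_conv,out = 1/(hA) = 1/(21.7·14.2) = 0.003245 K/W
ΣR = 6.973×10^-4 + 0.007463 + 0.005136 + 0.2266 + 0.003245 = 0.2431 K/W
Q = ΔT/ΣR = (802 °C − 32.2 °C)/0.2431 = 3170 W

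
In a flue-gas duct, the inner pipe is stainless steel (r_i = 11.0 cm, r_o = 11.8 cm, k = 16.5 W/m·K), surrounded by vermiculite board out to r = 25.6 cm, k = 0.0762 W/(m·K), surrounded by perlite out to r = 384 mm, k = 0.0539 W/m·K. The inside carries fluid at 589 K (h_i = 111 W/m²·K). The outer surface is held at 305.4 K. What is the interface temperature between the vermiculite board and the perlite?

Treat each layer as a resistance in series:
  R'_conv,in = 1/(2πr h) = 1/(2π·0.110·111) = 0.01303 m·K/W
  R'_stainless steel = ln(0.118/0.110)/(2πk) = 0.07020/(2π·16.5) = 6.772×10^-4 m·K/W
  R'_vermiculite board = ln(0.256/0.118)/(2πk) = 0.7745/(2π·0.0762) = 1.618 m·K/W
  R'_perlite = ln(0.384/0.256)/(2πk) = 0.4055/(2π·0.0539) = 1.197 m·K/W
ΣR = 0.01303 + 6.772×10^-4 + 1.618 + 1.197 = 2.829 m·K/W
Q' = ΔT/ΣR = (589 K − 305.4 K)/2.829 = 100.2 W/m
From the inner boundary to the vermiculite board/perlite interface, ΣR_partial = 1.632 m·K/W.
T_interface = T_in − Q'·ΣR_partial = 589 K − (100.2)(1.632) = 425 K

T = 425 K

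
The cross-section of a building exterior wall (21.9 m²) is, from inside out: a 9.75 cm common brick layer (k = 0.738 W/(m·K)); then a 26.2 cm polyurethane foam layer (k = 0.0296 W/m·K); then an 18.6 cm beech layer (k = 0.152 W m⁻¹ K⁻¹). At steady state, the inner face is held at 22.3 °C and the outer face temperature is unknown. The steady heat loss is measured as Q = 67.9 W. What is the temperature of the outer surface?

Sum the resistances:
  R_common brick = L/(kA) = 0.0975/(0.738·21.9) = 0.006033 K/W
  R_polyurethane foam = L/(kA) = 0.262/(0.0296·21.9) = 0.4042 K/W
  R_beech = L/(kA) = 0.186/(0.152·21.9) = 0.05588 K/W
ΣR = 0.4661 K/W
ΔT = Q·ΣR = 67.9 × 0.4661 = 31.65 K
Heat flows outward, so T_out = T_in − ΔT = 22.3 − 31.65 = -9.35 °C

T_out = -9.35 °C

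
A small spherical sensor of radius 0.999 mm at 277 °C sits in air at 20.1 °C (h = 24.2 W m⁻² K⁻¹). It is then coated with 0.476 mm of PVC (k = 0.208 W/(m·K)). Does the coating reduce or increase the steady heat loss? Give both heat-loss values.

Critical radius for a sphere: r_cr = 2k/h = 0.0172 m = 1.72 cm.
Outer radius after coating: r₂ = 9.99×10^-4 + 4.76×10^-4 = 0.001475 m.
Since r₁ < r_cr and r₂ ≤ r_cr, the coating moves toward the maximum at r_cr — heat loss rises.
Bare: R = 1/(4πr₁²h) = 3295 K/W; Q = 256.9/3295 = 0.0780 W.
Coated: R = R_cond + R_conv = 1635 K/W; Q = 256.9/1635 = 0.157 W.

increases: 0.0780 → 0.157 W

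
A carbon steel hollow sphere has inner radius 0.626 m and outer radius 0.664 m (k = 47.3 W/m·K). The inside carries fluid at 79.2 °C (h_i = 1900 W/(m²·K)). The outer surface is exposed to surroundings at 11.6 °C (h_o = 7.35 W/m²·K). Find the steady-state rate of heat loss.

Q = 2.72 kW

Resistance network (inner→outer):
  R_conv,in = 1/(4πr²h) = 1/(4π·0.626²·1900) = 1.069×10^-4 K/W
  R_carbon steel = (1/0.626 − 1/0.664)/(4πk) = 0.09142/(4π·47.3) = 1.538×10^-4 K/W
  R_conv,out = 1/(4πr²h) = 1/(4π·0.664²·7.35) = 0.02456 K/W
ΣR = 1.069×10^-4 + 1.538×10^-4 + 0.02456 = 0.02482 K/W
Q = ΔT/ΣR = (79.2 °C − 11.6 °C)/0.02482 = 2720 W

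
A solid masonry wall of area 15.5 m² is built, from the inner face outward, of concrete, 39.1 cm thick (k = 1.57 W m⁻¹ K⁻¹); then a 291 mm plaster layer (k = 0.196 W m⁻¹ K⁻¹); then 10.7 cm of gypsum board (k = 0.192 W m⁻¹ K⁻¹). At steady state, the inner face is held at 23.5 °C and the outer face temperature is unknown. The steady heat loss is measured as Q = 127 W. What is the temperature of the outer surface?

Series resistances:
  R_concrete = L/(kA) = 0.391/(1.57·15.5) = 0.01607 K/W
  R_plaster = L/(kA) = 0.291/(0.196·15.5) = 0.09579 K/W
  R_gypsum board = L/(kA) = 0.107/(0.192·15.5) = 0.03595 K/W
ΣR = 0.1478 K/W
ΔT = Q·ΣR = 127 × 0.1478 = 18.77 K
Heat flows outward, so T_out = T_in − ΔT = 23.5 − 18.77 = 4.73 °C

T_out = 4.73 °C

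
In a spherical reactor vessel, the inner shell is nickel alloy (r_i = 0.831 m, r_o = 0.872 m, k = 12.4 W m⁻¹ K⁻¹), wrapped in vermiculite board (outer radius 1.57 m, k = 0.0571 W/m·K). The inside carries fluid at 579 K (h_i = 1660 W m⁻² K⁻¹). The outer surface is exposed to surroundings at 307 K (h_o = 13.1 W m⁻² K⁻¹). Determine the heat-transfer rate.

Series thermal resistances, inner to outer:
  R_conv,in = 1/(4πr²h) = 1/(4π·0.831²·1660) = 6.942×10^-5 K/W
  R_nickel alloy = (1/0.831 − 1/0.872)/(4πk) = 0.05658/(4π·12.4) = 3.631×10^-4 K/W
  R_vermiculite board = (1/0.872 − 1/1.57)/(4πk) = 0.5098/(4π·0.0571) = 0.7105 K/W
  R_conv,out = 1/(4πr²h) = 1/(4π·1.57²·13.1) = 0.002464 K/W
ΣR = 6.942×10^-5 + 3.631×10^-4 + 0.7105 + 0.002464 = 0.7134 K/W
Q = ΔT/ΣR = (579 K − 307 K)/0.7134 = 381 W

Q = 381 W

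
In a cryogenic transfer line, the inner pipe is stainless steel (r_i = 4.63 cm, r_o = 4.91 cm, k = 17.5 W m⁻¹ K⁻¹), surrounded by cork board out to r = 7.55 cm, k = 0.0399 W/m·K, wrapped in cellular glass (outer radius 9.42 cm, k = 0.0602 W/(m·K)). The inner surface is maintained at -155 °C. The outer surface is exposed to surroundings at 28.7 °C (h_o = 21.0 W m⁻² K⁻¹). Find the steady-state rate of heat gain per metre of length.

Q' = 77.1 W/m

Resistance network (inner→outer):
  R'_stainless steel = ln(0.0491/0.0463)/(2πk) = 0.05872/(2π·17.5) = 5.340×10^-4 m·K/W
  R'_cork board = ln(0.0755/0.0491)/(2πk) = 0.4303/(2π·0.0399) = 1.716 m·K/W
  R'_cellular glass = ln(0.0942/0.0755)/(2πk) = 0.2213/(2π·0.0602) = 0.5850 m·K/W
  R'_conv,out = 1/(2πr h) = 1/(2π·0.0942·21.0) = 0.08045 m·K/W
ΣR = 5.340×10^-4 + 1.716 + 0.5850 + 0.08045 = 2.382 m·K/W
Q' = ΔT/ΣR = (-155 °C − 28.7 °C)/2.382 = -77.1 W/m
(Negative Q' ⇒ heat flows inward; heat gain = 77.1 W/m.)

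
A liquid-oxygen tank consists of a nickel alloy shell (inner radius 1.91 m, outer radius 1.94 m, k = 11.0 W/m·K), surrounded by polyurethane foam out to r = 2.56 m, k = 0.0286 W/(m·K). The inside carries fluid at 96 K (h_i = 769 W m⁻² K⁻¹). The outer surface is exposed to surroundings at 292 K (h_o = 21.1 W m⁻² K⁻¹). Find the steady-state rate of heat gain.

Treat each layer as a resistance in series:
  R_conv,in = 1/(4πr²h) = 1/(4π·1.91²·769) = 2.837×10^-5 K/W
  R_nickel alloy = (1/1.91 − 1/1.94)/(4πk) = 0.008096/(4π·11.0) = 5.857×10^-5 K/W
  R_polyurethane foam = (1/1.94 − 1/2.56)/(4πk) = 0.1248/(4π·0.0286) = 0.3474 K/W
  R_conv,out = 1/(4πr²h) = 1/(4π·2.56²·21.1) = 5.755×10^-4 K/W
ΣR = 2.837×10^-5 + 5.857×10^-5 + 0.3474 + 5.755×10^-4 = 0.3481 K/W
Q = ΔT/ΣR = (96 K − 292 K)/0.3481 = -563 W
(Negative Q ⇒ heat flows inward; heat gain = 563 W.)

Q = 563 W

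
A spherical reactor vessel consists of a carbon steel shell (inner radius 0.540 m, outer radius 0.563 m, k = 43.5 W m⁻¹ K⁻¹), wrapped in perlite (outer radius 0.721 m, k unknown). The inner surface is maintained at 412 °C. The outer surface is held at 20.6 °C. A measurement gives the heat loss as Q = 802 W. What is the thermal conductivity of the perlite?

k = 0.0635 W/m·K

ΣR = ΔT/Q = |412 − 20.6|/802 = 0.4880 K/W
Known resistances:
  R_carbon steel = (1/0.540 − 1/0.563)/(4πk) = 0.07565/(4π·43.5) = 1.384×10^-4 K/W
R_perlite = ΣR − ΣR_known = 0.4880 − 1.384×10^-4 = 0.4879 K/W
(1/r₁−1/r₂)/(4πk) = 0.4879 ⇒ k = 0.3892/(4π·0.4879) = 0.0635 W/m·K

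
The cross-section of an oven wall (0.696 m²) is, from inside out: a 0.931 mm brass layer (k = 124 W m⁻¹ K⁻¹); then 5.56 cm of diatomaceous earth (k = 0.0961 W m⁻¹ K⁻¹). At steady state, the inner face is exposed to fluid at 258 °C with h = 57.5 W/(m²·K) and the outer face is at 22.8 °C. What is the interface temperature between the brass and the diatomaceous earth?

T = 251 °C

Resistance network (inner→outer):
  R_conv,in = 1/(hA) = 1/(57.5·0.696) = 0.02499 K/W
  R_brass = L/(kA) = 9.31×10^-4/(124·0.696) = 1.079×10^-5 K/W
  R_diatomaceous earth = L/(kA) = 0.0556/(0.0961·0.696) = 0.8313 K/W
ΣR = 0.02499 + 1.079×10^-5 + 0.8313 = 0.8563 K/W
Q = ΔT/ΣR = (258 °C − 22.8 °C)/0.8563 = 274.7 W
From the inner boundary to the brass/diatomaceous earth interface, ΣR_partial = 0.02500 K/W.
T_interface = T_in − Q·ΣR_partial = 258 °C − (274.7)(0.02500) = 251 °C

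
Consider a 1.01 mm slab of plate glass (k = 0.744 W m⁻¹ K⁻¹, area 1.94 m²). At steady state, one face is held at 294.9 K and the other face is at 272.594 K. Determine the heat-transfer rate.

Q = kA·ΔT/L = 0.744 × 1.94 × |294.9 K − 272.594 K| / 0.00101 = 31900 W

Q = 31.9 kW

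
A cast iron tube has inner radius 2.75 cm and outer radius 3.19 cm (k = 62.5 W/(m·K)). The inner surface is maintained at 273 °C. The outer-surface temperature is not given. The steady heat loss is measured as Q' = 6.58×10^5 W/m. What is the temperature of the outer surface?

T_out = 24.3 °C

Sum the resistances:
  R'_cast iron = ln(0.0319/0.0275)/(2πk) = 0.1484/(2π·62.5) = 3.779×10^-4 m·K/W
ΣR = 3.779×10^-4 m·K/W
ΔT = Q'·ΣR = 6.58×10^5 × 3.779×10^-4 = 248.7 K
Heat flows outward, so T_out = T_in − ΔT = 273 − 248.7 = 24.3 °C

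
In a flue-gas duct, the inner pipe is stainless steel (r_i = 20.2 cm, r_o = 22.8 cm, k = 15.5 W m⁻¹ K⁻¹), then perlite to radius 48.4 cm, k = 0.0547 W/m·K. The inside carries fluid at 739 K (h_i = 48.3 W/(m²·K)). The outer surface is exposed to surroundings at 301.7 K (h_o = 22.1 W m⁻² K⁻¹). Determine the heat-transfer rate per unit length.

Series thermal resistances, inner to outer:
  R'_conv,in = 1/(2πr h) = 1/(2π·0.202·48.3) = 0.01631 m·K/W
  R'_stainless steel = ln(0.228/0.202)/(2πk) = 0.1211/(2π·15.5) = 0.001243 m·K/W
  R'_perlite = ln(0.484/0.228)/(2πk) = 0.7527/(2π·0.0547) = 2.190 m·K/W
  R'_conv,out = 1/(2πr h) = 1/(2π·0.484·22.1) = 0.01488 m·K/W
ΣR = 0.01631 + 0.001243 + 2.190 + 0.01488 = 2.222 m·K/W
Q' = ΔT/ΣR = (739 K − 301.7 K)/2.222 = 197 W/m

Q' = 197 W/m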